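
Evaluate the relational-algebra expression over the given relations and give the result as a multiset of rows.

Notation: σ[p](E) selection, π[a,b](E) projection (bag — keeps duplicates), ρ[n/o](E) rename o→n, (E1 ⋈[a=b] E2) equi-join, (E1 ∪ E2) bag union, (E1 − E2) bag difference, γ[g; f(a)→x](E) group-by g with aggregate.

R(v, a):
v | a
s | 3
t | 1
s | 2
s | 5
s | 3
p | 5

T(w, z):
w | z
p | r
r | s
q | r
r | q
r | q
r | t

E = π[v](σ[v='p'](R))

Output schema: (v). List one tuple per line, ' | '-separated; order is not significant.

Per-node cardinality:
  R → 6
  σ[v='p'](R) → 1
  π[v](σ[v='p'](R)) → 1

== RESULT ==
v
p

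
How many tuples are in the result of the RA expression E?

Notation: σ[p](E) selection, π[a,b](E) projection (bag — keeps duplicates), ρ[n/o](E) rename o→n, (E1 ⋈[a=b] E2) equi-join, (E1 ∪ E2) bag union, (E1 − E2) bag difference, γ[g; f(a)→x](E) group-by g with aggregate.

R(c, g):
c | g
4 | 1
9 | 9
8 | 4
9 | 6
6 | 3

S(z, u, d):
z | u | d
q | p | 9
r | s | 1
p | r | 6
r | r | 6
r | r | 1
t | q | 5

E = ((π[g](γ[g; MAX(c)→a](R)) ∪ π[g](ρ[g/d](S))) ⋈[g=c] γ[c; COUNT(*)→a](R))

Per-node cardinality:
  R → 5
  γ[g; MAX(c)→a](R) → 5
  π[g](γ[g; MAX(c)→a](R)) → 5
  S → 6
  ρ[g/d](S) → 6
  π[g](ρ[g/d](S)) → 6
  (π[g](γ[g; MAX(c)→a](R)) ∪ π[g](ρ[g/d](S))) → 11
  R → 5
  γ[c; COUNT(*)→a](R) → 4
  ((π[g](γ[g; MAX(c)→a](R)) ∪ π[g](ρ[g/d](S))) ⋈[g=c] γ[c; COUNT(*)→a](R)) → 6

|E| = 6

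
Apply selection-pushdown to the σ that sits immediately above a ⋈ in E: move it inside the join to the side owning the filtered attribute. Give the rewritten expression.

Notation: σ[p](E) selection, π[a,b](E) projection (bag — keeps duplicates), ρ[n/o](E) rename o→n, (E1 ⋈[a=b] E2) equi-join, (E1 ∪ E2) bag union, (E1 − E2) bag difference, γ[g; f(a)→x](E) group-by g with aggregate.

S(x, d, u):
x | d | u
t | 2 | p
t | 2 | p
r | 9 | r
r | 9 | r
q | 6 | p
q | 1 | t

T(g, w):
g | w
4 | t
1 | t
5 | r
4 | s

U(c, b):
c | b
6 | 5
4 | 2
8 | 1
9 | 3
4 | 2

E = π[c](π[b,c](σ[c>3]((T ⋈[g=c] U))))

σ filters on c, owned by the right side.
E' = π[c](π[b,c]((T ⋈[g=c] σ[c>3](U))))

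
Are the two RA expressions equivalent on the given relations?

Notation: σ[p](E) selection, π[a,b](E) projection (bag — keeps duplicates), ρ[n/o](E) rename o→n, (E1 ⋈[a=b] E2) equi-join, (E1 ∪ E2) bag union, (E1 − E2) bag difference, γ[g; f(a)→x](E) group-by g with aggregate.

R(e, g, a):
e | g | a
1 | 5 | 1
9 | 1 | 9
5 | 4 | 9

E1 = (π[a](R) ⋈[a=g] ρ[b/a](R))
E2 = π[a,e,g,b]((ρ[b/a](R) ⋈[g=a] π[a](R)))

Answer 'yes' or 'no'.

E1 stepwise |·|:
  R → 3
  π[a](R) → 3
  R → 3
  ρ[b/a](R) → 3
  (π[a](R) ⋈[a=g] ρ[b/a](R)) → 1
E2 stepwise |·|:
  R → 3
  ρ[b/a](R) → 3
  R → 3
  π[a](R) → 3
  (ρ[b/a](R) ⋈[g=a] π[a](R)) → 1
  π[a,e,g,b]((ρ[b/a](R) ⋈[g=a] π[a](R))) → 1

E1 and E2 produce the same multiset:
a | e | g | b
1 | 9 | 1 | 9

yes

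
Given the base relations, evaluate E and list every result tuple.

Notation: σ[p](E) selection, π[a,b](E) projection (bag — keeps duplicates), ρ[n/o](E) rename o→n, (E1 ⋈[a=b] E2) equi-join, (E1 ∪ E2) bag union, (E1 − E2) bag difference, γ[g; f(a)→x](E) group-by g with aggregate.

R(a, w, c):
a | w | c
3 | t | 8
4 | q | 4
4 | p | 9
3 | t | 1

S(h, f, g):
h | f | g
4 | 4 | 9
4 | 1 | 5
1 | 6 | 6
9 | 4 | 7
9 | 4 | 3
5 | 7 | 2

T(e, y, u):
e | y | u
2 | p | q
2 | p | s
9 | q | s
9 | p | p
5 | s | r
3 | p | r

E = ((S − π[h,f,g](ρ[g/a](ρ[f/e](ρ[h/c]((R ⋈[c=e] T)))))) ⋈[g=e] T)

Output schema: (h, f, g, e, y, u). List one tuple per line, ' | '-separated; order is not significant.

Subexpression sizes:
  S → 6
  R → 4
  T → 6
  (R ⋈[c=e] T) → 2
  ρ[h/c]((R ⋈[c=e] T)) → 2
  ρ[f/e](ρ[h/c]((R ⋈[c=e] T))) → 2
  ρ[g/a](ρ[f/e](ρ[h/c]((R ⋈[c=e] T)))) → 2
  π[h,f,g](ρ[g/a](ρ[f/e](ρ[h/c]((R ⋈[c=e] T))))) → 2
  (S − π[h,f,g](ρ[g/a](ρ[f/e](ρ[h/c]((R ⋈[c=e] T)))))) → 6
  T → 6
  ((S − π[h,f,g](ρ[g/a](ρ[f/e](ρ[h/c]((R ⋈[c=e] T)))))) ⋈[g=e] T) → 6

== RESULT ==
h | f | g | e | y | u
4 | 1 | 5 | 5 | s | r
4 | 4 | 9 | 9 | p | p
4 | 4 | 9 | 9 | q | s
5 | 7 | 2 | 2 | p | q
5 | 7 | 2 | 2 | p | s
9 | 4 | 3 | 3 | p | r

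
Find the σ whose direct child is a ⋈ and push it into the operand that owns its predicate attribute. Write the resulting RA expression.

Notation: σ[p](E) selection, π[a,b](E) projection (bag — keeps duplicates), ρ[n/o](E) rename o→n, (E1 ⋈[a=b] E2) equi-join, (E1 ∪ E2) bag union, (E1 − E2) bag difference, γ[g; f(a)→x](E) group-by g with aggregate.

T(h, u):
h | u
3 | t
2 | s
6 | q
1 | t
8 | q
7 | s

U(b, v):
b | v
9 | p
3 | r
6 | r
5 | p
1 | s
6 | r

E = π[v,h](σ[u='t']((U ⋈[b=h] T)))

σ filters on u, owned by the right side.
E' = π[v,h]((U ⋈[b=h] σ[u='t'](T)))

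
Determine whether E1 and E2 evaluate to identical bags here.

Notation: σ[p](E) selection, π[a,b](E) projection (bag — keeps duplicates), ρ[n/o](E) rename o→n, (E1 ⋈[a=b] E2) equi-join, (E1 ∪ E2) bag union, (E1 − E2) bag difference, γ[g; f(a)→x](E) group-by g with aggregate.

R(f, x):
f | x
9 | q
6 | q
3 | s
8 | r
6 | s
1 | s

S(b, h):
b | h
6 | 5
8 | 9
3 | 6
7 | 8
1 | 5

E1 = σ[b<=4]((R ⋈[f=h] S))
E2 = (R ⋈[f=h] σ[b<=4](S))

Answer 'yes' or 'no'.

E1 row counts bottom-up:
  R → 6
  S → 5
  (R ⋈[f=h] S) → 4
  σ[b<=4]((R ⋈[f=h] S)) → 2
E2 row counts bottom-up:
  R → 6
  S → 5
  σ[b<=4](S) → 2
  (R ⋈[f=h] σ[b<=4](S)) → 2

E1 and E2 produce the same multiset:
f | x | b | h
6 | q | 3 | 6
6 | s | 3 | 6

yes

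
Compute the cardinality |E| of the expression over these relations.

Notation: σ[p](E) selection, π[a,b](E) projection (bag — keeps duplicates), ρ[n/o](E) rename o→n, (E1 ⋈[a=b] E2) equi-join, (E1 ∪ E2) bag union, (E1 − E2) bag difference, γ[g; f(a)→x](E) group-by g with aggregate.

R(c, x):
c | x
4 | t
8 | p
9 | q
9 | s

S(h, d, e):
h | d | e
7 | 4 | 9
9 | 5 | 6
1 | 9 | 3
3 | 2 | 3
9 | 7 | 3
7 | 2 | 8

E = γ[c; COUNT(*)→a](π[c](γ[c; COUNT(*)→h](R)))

Per-node cardinality:
  R → 4
  γ[c; COUNT(*)→h](R) → 3
  π[c](γ[c; COUNT(*)→h](R)) → 3
  γ[c; COUNT(*)→a](π[c](γ[c; COUNT(*)→h](R))) → 3

|E| = 3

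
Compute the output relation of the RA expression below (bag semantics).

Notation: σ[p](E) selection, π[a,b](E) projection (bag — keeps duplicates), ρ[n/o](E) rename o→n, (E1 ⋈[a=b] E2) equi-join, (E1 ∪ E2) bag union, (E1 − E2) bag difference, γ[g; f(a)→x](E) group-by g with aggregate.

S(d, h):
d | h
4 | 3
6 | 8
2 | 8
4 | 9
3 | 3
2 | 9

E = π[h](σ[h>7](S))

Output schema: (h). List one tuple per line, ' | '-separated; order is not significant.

Row counts bottom-up:
  S → 6
  σ[h>7](S) → 4
  π[h](σ[h>7](S)) → 4

== RESULT ==
h
8
8
9
9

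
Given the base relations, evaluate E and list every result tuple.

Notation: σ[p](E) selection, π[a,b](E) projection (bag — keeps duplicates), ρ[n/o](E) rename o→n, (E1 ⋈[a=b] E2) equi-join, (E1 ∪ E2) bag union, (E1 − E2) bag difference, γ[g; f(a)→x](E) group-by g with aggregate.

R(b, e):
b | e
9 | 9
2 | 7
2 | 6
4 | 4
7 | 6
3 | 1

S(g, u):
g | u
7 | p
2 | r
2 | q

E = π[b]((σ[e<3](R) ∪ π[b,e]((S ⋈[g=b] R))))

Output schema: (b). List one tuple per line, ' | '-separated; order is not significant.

Per-node cardinality:
  R → 6
  σ[e<3](R) → 1
  S → 3
  R → 6
  (S ⋈[g=b] R) → 5
  π[b,e]((S ⋈[g=b] R)) → 5
  (σ[e<3](R) ∪ π[b,e]((S ⋈[g=b] R))) → 6
  π[b]((σ[e<3](R) ∪ π[b,e]((S ⋈[g=b] R)))) → 6

== RESULT ==
b
2
2
2
2
3
7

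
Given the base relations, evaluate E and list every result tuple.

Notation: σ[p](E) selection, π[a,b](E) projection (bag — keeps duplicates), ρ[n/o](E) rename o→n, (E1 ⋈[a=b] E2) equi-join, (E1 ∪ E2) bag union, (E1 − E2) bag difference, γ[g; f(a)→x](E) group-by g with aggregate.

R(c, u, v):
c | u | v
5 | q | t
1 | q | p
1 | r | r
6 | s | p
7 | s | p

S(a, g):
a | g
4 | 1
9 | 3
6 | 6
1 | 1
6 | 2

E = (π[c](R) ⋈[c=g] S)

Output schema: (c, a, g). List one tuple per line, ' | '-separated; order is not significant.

Subexpression sizes:
  R → 5
  π[c](R) → 5
  S → 5
  (π[c](R) ⋈[c=g] S) → 5

== RESULT ==
c | a | g
1 | 1 | 1
1 | 1 | 1
1 | 4 | 1
1 | 4 | 1
6 | 6 | 6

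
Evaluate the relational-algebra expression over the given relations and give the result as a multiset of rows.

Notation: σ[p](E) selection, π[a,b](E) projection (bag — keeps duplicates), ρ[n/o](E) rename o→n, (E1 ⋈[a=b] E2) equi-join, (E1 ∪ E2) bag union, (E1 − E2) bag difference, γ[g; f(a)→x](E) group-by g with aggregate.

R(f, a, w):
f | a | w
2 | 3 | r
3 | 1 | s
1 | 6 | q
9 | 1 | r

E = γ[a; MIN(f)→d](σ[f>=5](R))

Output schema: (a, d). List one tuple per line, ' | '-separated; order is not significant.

Subexpression sizes:
  R → 4
  σ[f>=5](R) → 1
  γ[a; MIN(f)→d](σ[f>=5](R)) → 1

== RESULT ==
a | d
1 | 9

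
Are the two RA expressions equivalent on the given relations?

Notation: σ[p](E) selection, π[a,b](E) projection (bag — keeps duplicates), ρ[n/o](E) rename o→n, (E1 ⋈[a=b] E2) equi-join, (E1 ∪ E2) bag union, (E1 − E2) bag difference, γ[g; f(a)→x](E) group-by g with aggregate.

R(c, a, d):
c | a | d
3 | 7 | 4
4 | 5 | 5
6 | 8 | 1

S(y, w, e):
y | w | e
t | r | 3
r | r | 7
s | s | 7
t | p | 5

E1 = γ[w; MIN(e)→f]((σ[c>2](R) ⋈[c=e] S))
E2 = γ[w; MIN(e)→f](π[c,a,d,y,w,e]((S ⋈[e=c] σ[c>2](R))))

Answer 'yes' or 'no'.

E1 stepwise |·|:
  R → 3
  σ[c>2](R) → 3
  S → 4
  (σ[c>2](R) ⋈[c=e] S) → 1
  γ[w; MIN(e)→f]((σ[c>2](R) ⋈[c=e] S)) → 1
E2 stepwise |·|:
  S → 4
  R → 3
  σ[c>2](R) → 3
  (S ⋈[e=c] σ[c>2](R)) → 1
  π[c,a,d,y,w,e]((S ⋈[e=c] σ[c>2](R))) → 1
  γ[w; MIN(e)→f](π[c,a,d,y,w,e]((S ⋈[e=c] σ[c>2](R)))) → 1

E1 and E2 produce the same multiset:
w | f
r | 3

yes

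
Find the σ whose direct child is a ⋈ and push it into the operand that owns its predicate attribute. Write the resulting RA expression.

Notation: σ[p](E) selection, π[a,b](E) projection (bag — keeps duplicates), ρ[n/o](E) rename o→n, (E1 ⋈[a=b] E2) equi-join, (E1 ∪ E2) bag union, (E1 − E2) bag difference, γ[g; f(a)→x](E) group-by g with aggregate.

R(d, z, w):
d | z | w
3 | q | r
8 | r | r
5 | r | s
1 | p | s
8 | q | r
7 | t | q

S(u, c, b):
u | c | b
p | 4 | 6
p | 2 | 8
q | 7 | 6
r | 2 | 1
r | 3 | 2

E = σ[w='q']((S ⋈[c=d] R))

σ filters on w, owned by the right side.
E' = (S ⋈[c=d] σ[w='q'](R))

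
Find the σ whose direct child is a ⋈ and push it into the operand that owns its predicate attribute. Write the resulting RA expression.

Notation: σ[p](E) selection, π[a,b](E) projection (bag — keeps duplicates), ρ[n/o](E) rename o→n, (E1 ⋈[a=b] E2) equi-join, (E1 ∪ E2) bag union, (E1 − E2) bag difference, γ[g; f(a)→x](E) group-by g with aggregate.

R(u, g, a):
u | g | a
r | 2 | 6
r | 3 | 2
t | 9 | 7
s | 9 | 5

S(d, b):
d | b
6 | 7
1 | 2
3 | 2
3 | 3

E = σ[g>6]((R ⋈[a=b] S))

σ filters on g, owned by the left side.
E' = (σ[g>6](R) ⋈[a=b] S)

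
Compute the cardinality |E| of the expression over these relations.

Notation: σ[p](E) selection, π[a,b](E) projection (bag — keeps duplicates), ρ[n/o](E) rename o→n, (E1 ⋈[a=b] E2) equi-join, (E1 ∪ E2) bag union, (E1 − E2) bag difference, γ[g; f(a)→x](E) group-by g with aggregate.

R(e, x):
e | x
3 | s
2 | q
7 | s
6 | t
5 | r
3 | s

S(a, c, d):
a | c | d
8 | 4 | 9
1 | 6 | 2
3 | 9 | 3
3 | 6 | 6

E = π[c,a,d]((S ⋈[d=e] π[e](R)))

Row counts bottom-up:
  S → 4
  R → 6
  π[e](R) → 6
  (S ⋈[d=e] π[e](R)) → 4
  π[c,a,d]((S ⋈[d=e] π[e](R))) → 4

|E| = 4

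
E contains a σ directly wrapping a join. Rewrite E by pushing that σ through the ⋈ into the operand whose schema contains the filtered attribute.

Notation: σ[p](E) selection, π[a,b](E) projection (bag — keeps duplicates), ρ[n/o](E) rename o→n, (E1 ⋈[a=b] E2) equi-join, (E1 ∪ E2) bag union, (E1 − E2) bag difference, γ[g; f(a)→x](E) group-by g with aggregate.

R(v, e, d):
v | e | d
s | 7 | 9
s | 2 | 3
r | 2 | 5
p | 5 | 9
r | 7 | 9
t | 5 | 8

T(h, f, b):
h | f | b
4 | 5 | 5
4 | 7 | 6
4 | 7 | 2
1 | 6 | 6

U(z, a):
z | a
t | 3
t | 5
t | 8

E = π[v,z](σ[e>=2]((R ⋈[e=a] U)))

σ filters on e, owned by the left side.
E' = π[v,z]((σ[e>=2](R) ⋈[e=a] U))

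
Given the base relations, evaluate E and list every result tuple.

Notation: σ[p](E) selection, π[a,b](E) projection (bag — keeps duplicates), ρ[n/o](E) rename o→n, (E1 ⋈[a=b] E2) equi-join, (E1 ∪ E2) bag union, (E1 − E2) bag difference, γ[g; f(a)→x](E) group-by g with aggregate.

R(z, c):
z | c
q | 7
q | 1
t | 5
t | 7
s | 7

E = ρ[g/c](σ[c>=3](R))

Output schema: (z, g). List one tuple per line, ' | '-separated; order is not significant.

Per-node cardinality:
  R → 5
  σ[c>=3](R) → 4
  ρ[g/c](σ[c>=3](R)) → 4

== RESULT ==
z | g
q | 7
s | 7
t | 5
t | 7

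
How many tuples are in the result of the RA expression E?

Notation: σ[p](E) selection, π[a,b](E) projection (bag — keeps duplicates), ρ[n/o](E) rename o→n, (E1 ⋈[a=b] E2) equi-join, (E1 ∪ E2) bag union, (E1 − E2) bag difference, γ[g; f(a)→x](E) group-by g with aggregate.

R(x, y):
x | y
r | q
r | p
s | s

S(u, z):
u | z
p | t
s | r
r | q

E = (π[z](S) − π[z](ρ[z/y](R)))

Per-node cardinality:
  S → 3
  π[z](S) → 3
  R → 3
  ρ[z/y](R) → 3
  π[z](ρ[z/y](R)) → 3
  (π[z](S) − π[z](ρ[z/y](R))) → 2

|E| = 2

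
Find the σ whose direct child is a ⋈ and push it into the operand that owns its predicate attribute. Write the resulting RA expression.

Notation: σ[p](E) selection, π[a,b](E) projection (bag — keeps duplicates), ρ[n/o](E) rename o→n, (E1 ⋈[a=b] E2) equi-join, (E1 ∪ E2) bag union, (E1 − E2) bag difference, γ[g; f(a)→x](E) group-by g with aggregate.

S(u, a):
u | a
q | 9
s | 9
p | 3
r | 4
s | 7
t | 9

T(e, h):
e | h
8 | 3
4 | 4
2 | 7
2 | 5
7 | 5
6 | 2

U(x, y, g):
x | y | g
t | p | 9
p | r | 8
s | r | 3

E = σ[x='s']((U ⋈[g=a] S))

σ filters on x, owned by the left side.
E' = (σ[x='s'](U) ⋈[g=a] S)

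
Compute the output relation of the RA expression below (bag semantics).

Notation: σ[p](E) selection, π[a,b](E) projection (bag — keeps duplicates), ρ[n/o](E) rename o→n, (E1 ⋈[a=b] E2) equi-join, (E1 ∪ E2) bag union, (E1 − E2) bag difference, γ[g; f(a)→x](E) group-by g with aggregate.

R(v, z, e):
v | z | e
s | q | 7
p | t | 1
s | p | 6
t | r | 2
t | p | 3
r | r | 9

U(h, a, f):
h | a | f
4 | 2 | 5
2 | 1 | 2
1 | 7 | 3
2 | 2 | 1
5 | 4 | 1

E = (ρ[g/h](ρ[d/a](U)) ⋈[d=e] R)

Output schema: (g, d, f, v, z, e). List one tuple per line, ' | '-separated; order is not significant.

Subexpression sizes:
  U → 5
  ρ[d/a](U) → 5
  ρ[g/h](ρ[d/a](U)) → 5
  R → 6
  (ρ[g/h](ρ[d/a](U)) ⋈[d=e] R) → 4

== RESULT ==
g | d | f | v | z | e
1 | 7 | 3 | s | q | 7
2 | 1 | 2 | p | t | 1
2 | 2 | 1 | t | r | 2
4 | 2 | 5 | t | r | 2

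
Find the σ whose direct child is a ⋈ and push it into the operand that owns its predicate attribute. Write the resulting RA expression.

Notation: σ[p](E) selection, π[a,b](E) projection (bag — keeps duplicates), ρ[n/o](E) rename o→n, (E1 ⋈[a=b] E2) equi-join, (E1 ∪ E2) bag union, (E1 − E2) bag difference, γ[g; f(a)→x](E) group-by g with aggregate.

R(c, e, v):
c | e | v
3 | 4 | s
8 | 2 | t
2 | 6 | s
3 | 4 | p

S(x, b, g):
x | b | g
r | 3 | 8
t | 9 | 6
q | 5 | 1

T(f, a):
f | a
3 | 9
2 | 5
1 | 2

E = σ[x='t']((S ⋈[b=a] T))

σ filters on x, owned by the left side.
E' = (σ[x='t'](S) ⋈[b=a] T)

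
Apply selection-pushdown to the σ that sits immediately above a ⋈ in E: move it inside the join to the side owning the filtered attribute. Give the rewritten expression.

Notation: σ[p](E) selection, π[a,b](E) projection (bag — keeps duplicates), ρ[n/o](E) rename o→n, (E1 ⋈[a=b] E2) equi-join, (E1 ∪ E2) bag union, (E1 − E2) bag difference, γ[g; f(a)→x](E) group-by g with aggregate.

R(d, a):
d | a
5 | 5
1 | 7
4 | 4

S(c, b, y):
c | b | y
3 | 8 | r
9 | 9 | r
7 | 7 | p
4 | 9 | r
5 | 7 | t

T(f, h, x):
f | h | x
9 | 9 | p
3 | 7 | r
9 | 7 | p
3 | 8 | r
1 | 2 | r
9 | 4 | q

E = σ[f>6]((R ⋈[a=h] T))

σ filters on f, owned by the right side.
E' = (R ⋈[a=h] σ[f>6](T))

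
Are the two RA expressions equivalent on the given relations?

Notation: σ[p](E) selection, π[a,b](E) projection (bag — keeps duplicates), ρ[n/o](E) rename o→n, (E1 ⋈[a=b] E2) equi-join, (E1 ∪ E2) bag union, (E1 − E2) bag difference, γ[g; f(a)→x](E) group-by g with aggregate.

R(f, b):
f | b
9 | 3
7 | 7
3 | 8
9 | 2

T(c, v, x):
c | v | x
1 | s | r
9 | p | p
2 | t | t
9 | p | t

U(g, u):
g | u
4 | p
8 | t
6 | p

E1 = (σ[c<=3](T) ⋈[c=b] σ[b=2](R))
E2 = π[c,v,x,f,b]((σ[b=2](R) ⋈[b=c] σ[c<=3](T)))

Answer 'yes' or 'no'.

E1 subexpression sizes:
  T → 4
  σ[c<=3](T) → 2
  R → 4
  σ[b=2](R) → 1
  (σ[c<=3](T) ⋈[c=b] σ[b=2](R)) → 1
E2 subexpression sizes:
  R → 4
  σ[b=2](R) → 1
  T → 4
  σ[c<=3](T) → 2
  (σ[b=2](R) ⋈[b=c] σ[c<=3](T)) → 1
  π[c,v,x,f,b]((σ[b=2](R) ⋈[b=c] σ[c<=3](T))) → 1

E1 and E2 produce the same multiset:
c | v | x | f | b
2 | t | t | 9 | 2

yes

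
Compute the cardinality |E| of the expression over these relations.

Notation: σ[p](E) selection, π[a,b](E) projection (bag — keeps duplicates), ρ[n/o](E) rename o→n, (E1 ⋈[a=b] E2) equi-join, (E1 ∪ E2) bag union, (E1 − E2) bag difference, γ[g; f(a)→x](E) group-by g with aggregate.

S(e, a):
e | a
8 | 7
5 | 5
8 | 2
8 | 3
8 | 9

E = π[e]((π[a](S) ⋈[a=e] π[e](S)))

Per-node cardinality:
  S → 5
  π[a](S) → 5
  S → 5
  π[e](S) → 5
  (π[a](S) ⋈[a=e] π[e](S)) → 1
  π[e]((π[a](S) ⋈[a=e] π[e](S))) → 1

|E| = 1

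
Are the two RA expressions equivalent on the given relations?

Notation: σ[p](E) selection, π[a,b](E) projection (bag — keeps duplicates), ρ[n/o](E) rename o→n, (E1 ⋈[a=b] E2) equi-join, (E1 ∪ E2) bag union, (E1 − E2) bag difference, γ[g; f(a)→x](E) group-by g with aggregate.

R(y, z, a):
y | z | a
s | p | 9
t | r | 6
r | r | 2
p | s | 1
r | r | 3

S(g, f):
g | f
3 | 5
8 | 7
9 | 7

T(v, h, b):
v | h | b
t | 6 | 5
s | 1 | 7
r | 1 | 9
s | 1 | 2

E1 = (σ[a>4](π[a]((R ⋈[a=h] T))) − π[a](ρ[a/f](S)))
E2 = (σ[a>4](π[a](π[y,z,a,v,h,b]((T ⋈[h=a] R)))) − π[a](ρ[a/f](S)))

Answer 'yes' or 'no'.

E1 per-node cardinality:
  R → 5
  T → 4
  (R ⋈[a=h] T) → 4
  π[a]((R ⋈[a=h] T)) → 4
  σ[a>4](π[a]((R ⋈[a=h] T))) → 1
  S → 3
  ρ[a/f](S) → 3
  π[a](ρ[a/f](S)) → 3
  (σ[a>4](π[a]((R ⋈[a=h] T))) − π[a](ρ[a/f](S))) → 1
E2 per-node cardinality:
  T → 4
  R → 5
  (T ⋈[h=a] R) → 4
  π[y,z,a,v,h,b]((T ⋈[h=a] R)) → 4
  π[a](π[y,z,a,v,h,b]((T ⋈[h=a] R))) → 4
  σ[a>4](π[a](π[y,z,a,v,h,b]((T ⋈[h=a] R)))) → 1
  S → 3
  ρ[a/f](S) → 3
  π[a](ρ[a/f](S)) → 3
  (σ[a>4](π[a](π[y,z,a,v,h,b]((T ⋈[h=a] R)))) − π[a](ρ[a/f](S))) → 1

E1 and E2 produce the same multiset:
a
6

yes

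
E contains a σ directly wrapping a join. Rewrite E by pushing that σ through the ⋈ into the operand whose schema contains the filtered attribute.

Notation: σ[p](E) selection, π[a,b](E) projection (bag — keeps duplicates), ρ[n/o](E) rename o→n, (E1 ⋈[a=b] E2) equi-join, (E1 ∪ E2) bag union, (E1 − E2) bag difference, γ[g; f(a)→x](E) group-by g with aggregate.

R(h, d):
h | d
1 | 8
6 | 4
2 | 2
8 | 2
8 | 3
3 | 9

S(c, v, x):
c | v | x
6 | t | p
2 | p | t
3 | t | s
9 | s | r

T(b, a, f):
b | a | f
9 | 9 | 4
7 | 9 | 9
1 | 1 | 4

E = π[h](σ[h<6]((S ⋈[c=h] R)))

σ filters on h, owned by the right side.
E' = π[h]((S ⋈[c=h] σ[h<6](R)))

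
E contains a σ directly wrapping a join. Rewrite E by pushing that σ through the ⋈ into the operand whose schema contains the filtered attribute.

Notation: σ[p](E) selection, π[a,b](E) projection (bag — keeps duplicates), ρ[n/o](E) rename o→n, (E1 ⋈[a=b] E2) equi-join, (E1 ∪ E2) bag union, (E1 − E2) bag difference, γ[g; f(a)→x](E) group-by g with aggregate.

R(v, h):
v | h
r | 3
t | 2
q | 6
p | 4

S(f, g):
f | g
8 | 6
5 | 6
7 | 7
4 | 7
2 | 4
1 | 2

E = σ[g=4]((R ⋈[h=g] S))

σ filters on g, owned by the right side.
E' = (R ⋈[h=g] σ[g=4](S))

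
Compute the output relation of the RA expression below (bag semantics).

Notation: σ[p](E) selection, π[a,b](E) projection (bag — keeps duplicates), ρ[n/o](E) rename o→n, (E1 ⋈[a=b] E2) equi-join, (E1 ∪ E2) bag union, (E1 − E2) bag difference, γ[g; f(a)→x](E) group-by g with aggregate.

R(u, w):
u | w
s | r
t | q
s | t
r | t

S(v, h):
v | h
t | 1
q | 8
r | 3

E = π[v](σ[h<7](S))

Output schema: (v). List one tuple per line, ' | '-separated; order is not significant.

Subexpression sizes:
  S → 3
  σ[h<7](S) → 2
  π[v](σ[h<7](S)) → 2

== RESULT ==
v
r
t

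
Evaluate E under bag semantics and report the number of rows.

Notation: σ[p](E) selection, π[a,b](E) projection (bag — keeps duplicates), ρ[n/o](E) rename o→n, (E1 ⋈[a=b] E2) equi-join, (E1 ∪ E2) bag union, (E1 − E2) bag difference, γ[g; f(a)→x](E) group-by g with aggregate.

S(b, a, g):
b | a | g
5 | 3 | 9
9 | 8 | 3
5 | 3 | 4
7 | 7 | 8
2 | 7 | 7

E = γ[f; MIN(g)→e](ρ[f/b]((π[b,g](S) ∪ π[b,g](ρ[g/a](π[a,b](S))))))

Row counts bottom-up:
  S → 5
  π[b,g](S) → 5
  S → 5
  π[a,b](S) → 5
  ρ[g/a](π[a,b](S)) → 5
  π[b,g](ρ[g/a](π[a,b](S))) → 5
  (π[b,g](S) ∪ π[b,g](ρ[g/a](π[a,b](S)))) → 10
  ρ[f/b]((π[b,g](S) ∪ π[b,g](ρ[g/a](π[a,b](S))))) → 10
  γ[f; MIN(g)→e](ρ[f/b]((π[b,g](S) ∪ π[b,g](ρ[g/a](π[a,b](S)))))) → 4

|E| = 4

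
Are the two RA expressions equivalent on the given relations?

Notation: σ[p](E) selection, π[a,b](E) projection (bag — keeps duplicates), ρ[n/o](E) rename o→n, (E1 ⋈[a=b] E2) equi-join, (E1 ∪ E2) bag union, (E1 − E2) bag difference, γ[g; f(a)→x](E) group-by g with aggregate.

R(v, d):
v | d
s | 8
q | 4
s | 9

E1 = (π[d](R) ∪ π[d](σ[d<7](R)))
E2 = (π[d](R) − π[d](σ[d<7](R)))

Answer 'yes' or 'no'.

E1 stepwise |·|:
  R → 3
  π[d](R) → 3
  R → 3
  σ[d<7](R) → 1
  π[d](σ[d<7](R)) → 1
  (π[d](R) ∪ π[d](σ[d<7](R))) → 4
E2 stepwise |·|:
  R → 3
  π[d](R) → 3
  R → 3
  σ[d<7](R) → 1
  π[d](σ[d<7](R)) → 1
  (π[d](R) − π[d](σ[d<7](R))) → 2

E1 result:
d
4
4
8
9
E2 result:
d
8
9
Witness: (4,) appears 2× in E1 but 0× in E2.

no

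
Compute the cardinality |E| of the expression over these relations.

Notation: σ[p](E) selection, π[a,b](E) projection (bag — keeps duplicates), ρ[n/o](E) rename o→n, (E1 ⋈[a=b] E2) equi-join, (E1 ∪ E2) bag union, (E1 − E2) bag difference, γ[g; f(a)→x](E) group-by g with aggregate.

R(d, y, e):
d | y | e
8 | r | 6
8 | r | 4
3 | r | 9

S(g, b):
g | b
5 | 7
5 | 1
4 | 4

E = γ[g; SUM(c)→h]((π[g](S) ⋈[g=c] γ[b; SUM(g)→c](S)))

Per-node cardinality:
  S → 3
  π[g](S) → 3
  S → 3
  γ[b; SUM(g)→c](S) → 3
  (π[g](S) ⋈[g=c] γ[b; SUM(g)→c](S)) → 5
  γ[g; SUM(c)→h]((π[g](S) ⋈[g=c] γ[b; SUM(g)→c](S))) → 2

|E| = 2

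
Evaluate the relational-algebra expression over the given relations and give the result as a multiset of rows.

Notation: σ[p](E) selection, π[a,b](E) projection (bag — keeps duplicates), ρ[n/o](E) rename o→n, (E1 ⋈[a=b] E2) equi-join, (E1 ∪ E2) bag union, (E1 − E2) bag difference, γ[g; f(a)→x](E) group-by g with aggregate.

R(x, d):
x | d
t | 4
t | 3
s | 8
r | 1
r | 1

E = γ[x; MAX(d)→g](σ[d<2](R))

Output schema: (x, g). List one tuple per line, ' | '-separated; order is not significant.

Row counts bottom-up:
  R → 5
  σ[d<2](R) → 2
  γ[x; MAX(d)→g](σ[d<2](R)) → 1

== RESULT ==
x | g
r | 1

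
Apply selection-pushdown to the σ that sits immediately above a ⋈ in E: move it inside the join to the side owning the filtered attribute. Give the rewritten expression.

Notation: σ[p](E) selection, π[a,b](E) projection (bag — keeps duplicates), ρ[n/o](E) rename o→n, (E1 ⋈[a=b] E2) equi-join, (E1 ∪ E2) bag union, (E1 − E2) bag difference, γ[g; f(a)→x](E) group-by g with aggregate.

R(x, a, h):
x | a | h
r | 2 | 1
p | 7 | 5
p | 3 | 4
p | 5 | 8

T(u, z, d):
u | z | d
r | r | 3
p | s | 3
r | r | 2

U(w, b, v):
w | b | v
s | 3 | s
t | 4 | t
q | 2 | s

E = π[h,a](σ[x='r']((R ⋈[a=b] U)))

σ filters on x, owned by the left side.
E' = π[h,a]((σ[x='r'](R) ⋈[a=b] U))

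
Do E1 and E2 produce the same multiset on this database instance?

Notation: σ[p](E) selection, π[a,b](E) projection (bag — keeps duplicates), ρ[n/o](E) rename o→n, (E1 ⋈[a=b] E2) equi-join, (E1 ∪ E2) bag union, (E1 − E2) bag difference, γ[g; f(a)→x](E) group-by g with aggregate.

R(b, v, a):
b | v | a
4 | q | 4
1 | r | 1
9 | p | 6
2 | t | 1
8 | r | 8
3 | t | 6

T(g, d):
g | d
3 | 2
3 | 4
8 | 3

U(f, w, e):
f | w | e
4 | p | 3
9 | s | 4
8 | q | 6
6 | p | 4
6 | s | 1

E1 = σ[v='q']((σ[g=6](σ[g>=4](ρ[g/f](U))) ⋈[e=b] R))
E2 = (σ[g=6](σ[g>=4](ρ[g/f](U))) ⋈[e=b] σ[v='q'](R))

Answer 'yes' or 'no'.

E1 stepwise |·|:
  U → 5
  ρ[g/f](U) → 5
  σ[g>=4](ρ[g/f](U)) → 5
  σ[g=6](σ[g>=4](ρ[g/f](U))) → 2
  R → 6
  (σ[g=6](σ[g>=4](ρ[g/f](U))) ⋈[e=b] R) → 2
  σ[v='q']((σ[g=6](σ[g>=4](ρ[g/f](U))) ⋈[e=b] R)) → 1
E2 stepwise |·|:
  U → 5
  ρ[g/f](U) → 5
  σ[g>=4](ρ[g/f](U)) → 5
  σ[g=6](σ[g>=4](ρ[g/f](U))) → 2
  R → 6
  σ[v='q'](R) → 1
  (σ[g=6](σ[g>=4](ρ[g/f](U))) ⋈[e=b] σ[v='q'](R)) → 1

E1 and E2 produce the same multiset:
g | w | e | b | v | a
6 | p | 4 | 4 | q | 4

yes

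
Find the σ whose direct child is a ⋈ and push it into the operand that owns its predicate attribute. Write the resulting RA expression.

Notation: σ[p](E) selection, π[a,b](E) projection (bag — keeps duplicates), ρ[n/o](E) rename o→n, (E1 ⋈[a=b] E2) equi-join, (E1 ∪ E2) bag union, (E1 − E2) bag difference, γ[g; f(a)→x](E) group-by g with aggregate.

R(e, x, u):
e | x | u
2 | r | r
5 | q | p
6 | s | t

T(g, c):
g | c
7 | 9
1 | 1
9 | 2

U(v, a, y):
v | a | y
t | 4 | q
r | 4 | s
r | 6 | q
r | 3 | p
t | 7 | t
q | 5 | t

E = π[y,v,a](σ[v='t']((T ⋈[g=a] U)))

σ filters on v, owned by the right side.
E' = π[y,v,a]((T ⋈[g=a] σ[v='t'](U)))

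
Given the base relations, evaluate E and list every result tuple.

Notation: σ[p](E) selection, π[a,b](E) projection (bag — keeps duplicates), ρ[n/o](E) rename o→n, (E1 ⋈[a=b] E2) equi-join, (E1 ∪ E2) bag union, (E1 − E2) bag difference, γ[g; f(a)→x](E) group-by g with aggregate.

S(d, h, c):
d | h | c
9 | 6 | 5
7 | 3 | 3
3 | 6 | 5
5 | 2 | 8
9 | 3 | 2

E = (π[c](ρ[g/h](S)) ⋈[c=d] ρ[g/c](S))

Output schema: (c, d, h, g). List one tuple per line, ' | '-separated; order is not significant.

Per-node cardinality:
  S → 5
  ρ[g/h](S) → 5
  π[c](ρ[g/h](S)) → 5
  S → 5
  ρ[g/c](S) → 5
  (π[c](ρ[g/h](S)) ⋈[c=d] ρ[g/c](S)) → 3

== RESULT ==
c | d | h | g
3 | 3 | 6 | 5
5 | 5 | 2 | 8
5 | 5 | 2 | 8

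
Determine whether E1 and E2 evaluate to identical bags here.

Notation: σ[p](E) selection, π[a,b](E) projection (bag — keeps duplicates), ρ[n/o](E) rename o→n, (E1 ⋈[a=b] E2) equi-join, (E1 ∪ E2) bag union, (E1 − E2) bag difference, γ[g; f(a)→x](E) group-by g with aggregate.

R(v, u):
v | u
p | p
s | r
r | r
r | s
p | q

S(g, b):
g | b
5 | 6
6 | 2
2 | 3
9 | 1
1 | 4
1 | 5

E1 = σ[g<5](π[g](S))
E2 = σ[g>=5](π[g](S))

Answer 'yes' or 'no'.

E1 subexpression sizes:
  S → 6
  π[g](S) → 6
  σ[g<5](π[g](S)) → 3
E2 subexpression sizes:
  S → 6
  π[g](S) → 6
  σ[g>=5](π[g](S)) → 3

E1 result:
g
1
1
2
E2 result:
g
5
6
9
Witness: (6,) appears 0× in E1 but 1× in E2.

no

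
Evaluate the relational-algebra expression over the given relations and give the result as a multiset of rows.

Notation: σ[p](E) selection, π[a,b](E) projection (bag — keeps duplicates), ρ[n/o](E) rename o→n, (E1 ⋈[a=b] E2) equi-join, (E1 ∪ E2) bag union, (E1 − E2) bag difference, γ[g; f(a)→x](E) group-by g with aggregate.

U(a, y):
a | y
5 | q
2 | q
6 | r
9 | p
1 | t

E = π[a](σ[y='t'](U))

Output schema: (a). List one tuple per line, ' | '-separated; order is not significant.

Per-node cardinality:
  U → 5
  σ[y='t'](U) → 1
  π[a](σ[y='t'](U)) → 1

== RESULT ==
a
1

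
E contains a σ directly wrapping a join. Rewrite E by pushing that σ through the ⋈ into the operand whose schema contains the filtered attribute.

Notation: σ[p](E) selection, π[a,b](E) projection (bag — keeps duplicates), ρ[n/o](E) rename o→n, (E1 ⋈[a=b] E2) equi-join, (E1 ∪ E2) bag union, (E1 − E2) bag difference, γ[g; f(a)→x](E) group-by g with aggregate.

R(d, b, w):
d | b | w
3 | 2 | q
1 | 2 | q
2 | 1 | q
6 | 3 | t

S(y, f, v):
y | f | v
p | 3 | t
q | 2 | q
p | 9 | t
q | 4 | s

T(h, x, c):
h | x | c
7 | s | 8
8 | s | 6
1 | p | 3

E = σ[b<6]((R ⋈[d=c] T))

σ filters on b, owned by the left side.
E' = (σ[b<6](R) ⋈[d=c] T)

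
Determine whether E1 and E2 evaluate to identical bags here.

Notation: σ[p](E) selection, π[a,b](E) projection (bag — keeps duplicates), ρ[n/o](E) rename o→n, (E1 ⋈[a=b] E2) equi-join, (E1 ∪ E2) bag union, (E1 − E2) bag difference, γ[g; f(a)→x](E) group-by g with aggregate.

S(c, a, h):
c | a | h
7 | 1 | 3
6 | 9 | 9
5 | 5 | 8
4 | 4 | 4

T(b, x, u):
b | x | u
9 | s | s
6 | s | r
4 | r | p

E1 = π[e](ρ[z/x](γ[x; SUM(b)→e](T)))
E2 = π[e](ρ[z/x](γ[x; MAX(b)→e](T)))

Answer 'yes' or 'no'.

E1 subexpression sizes:
  T → 3
  γ[x; SUM(b)→e](T) → 2
  ρ[z/x](γ[x; SUM(b)→e](T)) → 2
  π[e](ρ[z/x](γ[x; SUM(b)→e](T))) → 2
E2 subexpression sizes:
  T → 3
  γ[x; MAX(b)→e](T) → 2
  ρ[z/x](γ[x; MAX(b)→e](T)) → 2
  π[e](ρ[z/x](γ[x; MAX(b)→e](T))) → 2

E1 result:
e
4
15
E2 result:
e
4
9
Witness: (9,) appears 0× in E1 but 1× in E2.

no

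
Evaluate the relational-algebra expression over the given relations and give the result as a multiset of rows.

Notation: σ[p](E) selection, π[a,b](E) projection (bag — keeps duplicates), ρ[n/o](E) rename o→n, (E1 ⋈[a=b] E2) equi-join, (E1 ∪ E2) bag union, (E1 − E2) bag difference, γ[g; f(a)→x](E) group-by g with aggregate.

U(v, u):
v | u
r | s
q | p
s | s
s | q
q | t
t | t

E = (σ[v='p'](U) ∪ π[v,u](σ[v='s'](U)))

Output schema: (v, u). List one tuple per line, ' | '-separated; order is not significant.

Per-node cardinality:
  U → 6
  σ[v='p'](U) → 0
  U → 6
  σ[v='s'](U) → 2
  π[v,u](σ[v='s'](U)) → 2
  (σ[v='p'](U) ∪ π[v,u](σ[v='s'](U))) → 2

== RESULT ==
v | u
s | q
s | s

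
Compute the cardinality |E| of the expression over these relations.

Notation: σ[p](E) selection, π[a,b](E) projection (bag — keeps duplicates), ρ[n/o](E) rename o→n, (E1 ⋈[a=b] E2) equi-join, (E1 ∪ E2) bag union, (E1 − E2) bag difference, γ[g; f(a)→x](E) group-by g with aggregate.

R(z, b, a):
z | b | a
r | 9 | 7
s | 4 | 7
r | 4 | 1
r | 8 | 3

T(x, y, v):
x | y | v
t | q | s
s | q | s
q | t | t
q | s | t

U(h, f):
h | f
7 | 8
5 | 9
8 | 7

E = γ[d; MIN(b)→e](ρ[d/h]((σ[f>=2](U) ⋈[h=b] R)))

Row counts bottom-up:
  U → 3
  σ[f>=2](U) → 3
  R → 4
  (σ[f>=2](U) ⋈[h=b] R) → 1
  ρ[d/h]((σ[f>=2](U) ⋈[h=b] R)) → 1
  γ[d; MIN(b)→e](ρ[d/h]((σ[f>=2](U) ⋈[h=b] R))) → 1

|E| = 1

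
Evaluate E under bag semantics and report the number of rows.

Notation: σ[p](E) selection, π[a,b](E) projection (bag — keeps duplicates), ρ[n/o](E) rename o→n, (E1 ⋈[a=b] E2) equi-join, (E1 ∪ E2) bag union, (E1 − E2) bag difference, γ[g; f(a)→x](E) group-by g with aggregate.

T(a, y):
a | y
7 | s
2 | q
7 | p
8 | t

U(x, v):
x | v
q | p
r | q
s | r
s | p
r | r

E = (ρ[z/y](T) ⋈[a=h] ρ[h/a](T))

Stepwise |·|:
  T → 4
  ρ[z/y](T) → 4
  T → 4
  ρ[h/a](T) → 4
  (ρ[z/y](T) ⋈[a=h] ρ[h/a](T)) → 6

|E| = 6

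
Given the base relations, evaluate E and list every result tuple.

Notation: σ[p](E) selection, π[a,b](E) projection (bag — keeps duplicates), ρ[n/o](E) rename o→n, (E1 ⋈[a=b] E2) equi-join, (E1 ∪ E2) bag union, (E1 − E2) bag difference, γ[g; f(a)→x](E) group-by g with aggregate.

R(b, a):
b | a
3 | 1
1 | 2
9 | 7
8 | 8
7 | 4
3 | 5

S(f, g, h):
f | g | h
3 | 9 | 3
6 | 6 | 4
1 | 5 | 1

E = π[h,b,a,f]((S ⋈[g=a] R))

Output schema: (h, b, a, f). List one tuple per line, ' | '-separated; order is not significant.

Per-node cardinality:
  S → 3
  R → 6
  (S ⋈[g=a] R) → 1
  π[h,b,a,f]((S ⋈[g=a] R)) → 1

== RESULT ==
h | b | a | f
1 | 3 | 5 | 1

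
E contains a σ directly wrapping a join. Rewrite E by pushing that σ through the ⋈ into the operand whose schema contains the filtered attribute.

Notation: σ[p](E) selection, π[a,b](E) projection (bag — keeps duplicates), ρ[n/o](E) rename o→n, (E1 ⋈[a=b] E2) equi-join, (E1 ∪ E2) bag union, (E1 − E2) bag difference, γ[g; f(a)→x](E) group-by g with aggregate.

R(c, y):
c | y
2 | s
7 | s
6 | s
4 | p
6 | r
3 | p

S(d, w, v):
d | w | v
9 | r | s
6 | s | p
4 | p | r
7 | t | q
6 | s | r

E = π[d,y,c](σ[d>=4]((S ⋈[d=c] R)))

σ filters on d, owned by the left side.
E' = π[d,y,c]((σ[d>=4](S) ⋈[d=c] R))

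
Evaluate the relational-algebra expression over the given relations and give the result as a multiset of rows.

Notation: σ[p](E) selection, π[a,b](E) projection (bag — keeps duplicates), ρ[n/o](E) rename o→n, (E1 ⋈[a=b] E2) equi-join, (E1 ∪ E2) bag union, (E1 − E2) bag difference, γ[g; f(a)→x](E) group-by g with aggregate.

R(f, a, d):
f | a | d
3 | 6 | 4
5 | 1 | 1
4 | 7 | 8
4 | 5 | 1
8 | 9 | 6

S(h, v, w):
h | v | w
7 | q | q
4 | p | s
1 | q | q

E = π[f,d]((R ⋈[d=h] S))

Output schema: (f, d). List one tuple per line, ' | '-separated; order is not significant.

Subexpression sizes:
  R → 5
  S → 3
  (R ⋈[d=h] S) → 3
  π[f,d]((R ⋈[d=h] S)) → 3

== RESULT ==
f | d
3 | 4
4 | 1
5 | 1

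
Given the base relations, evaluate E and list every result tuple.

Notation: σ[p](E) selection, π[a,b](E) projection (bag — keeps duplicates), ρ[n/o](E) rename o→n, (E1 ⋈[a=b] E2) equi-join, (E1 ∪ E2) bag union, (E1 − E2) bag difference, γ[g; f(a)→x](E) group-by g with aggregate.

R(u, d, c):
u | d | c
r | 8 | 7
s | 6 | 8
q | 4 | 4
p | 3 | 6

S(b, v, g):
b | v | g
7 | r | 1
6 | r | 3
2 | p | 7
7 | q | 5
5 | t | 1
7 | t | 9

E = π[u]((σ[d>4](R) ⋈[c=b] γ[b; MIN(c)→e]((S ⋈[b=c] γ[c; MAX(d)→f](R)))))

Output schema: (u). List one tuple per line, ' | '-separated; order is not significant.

Subexpression sizes:
  R → 4
  σ[d>4](R) → 2
  S → 6
  R → 4
  γ[c; MAX(d)→f](R) → 4
  (S ⋈[b=c] γ[c; MAX(d)→f](R)) → 4
  γ[b; MIN(c)→e]((S ⋈[b=c] γ[c; MAX(d)→f](R))) → 2
  (σ[d>4](R) ⋈[c=b] γ[b; MIN(c)→e]((S ⋈[b=c] γ[c; MAX(d)→f](R)))) → 1
  π[u]((σ[d>4](R) ⋈[c=b] γ[b; MIN(c)→e]((S ⋈[b=c] γ[c; MAX(d)→f](R))))) → 1

== RESULT ==
u
r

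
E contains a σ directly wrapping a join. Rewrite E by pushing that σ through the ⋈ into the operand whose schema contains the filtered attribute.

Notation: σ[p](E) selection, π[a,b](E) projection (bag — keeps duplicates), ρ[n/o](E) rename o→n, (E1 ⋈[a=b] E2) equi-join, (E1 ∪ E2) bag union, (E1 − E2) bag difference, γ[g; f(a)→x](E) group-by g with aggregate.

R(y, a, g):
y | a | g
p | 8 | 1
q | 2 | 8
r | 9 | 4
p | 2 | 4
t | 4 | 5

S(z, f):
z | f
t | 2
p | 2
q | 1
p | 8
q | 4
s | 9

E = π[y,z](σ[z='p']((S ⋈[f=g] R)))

σ filters on z, owned by the left side.
E' = π[y,z]((σ[z='p'](S) ⋈[f=g] R))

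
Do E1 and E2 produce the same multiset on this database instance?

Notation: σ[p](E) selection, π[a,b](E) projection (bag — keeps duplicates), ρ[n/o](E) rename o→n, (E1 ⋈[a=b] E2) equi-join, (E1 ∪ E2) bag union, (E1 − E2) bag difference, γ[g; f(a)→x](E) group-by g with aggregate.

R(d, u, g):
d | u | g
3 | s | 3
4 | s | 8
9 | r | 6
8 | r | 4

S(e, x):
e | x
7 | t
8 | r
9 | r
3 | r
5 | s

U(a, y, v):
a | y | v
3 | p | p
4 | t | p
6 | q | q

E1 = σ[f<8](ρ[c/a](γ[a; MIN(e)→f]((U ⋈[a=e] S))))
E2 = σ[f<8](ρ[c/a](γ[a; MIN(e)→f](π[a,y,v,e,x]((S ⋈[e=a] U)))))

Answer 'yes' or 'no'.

E1 per-node cardinality:
  U → 3
  S → 5
  (U ⋈[a=e] S) → 1
  γ[a; MIN(e)→f]((U ⋈[a=e] S)) → 1
  ρ[c/a](γ[a; MIN(e)→f]((U ⋈[a=e] S))) → 1
  σ[f<8](ρ[c/a](γ[a; MIN(e)→f]((U ⋈[a=e] S)))) → 1
E2 per-node cardinality:
  S → 5
  U → 3
  (S ⋈[e=a] U) → 1
  π[a,y,v,e,x]((S ⋈[e=a] U)) → 1
  γ[a; MIN(e)→f](π[a,y,v,e,x]((S ⋈[e=a] U))) → 1
  ρ[c/a](γ[a; MIN(e)→f](π[a,y,v,e,x]((S ⋈[e=a] U)))) → 1
  σ[f<8](ρ[c/a](γ[a; MIN(e)→f](π[a,y,v,e,x]((S ⋈[e=a] U))))) → 1

E1 and E2 produce the same multiset:
c | f
3 | 3

yes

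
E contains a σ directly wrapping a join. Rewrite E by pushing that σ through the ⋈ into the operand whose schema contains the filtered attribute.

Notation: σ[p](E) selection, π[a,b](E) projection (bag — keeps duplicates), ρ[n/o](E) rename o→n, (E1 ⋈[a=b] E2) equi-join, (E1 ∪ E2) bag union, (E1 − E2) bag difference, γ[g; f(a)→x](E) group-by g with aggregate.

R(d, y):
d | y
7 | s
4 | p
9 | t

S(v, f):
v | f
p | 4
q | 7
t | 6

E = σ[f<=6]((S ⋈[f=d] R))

σ filters on f, owned by the left side.
E' = (σ[f<=6](S) ⋈[f=d] R)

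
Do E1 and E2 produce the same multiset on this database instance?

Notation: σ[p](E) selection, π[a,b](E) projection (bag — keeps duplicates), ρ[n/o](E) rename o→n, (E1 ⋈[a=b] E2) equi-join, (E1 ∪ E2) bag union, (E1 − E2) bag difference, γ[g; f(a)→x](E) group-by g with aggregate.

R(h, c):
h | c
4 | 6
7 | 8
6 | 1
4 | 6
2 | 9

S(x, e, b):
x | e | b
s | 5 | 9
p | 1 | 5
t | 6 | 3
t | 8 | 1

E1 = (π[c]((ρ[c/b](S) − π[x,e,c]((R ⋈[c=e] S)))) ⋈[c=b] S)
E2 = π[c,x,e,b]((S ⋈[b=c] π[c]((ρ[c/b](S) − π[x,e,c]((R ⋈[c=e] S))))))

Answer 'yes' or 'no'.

E1 row counts bottom-up:
  S → 4
  ρ[c/b](S) → 4
  R → 5
  S → 4
  (R ⋈[c=e] S) → 4
  π[x,e,c]((R ⋈[c=e] S)) → 4
  (ρ[c/b](S) − π[x,e,c]((R ⋈[c=e] S))) → 4
  π[c]((ρ[c/b](S) − π[x,e,c]((R ⋈[c=e] S)))) → 4
  S → 4
  (π[c]((ρ[c/b](S) − π[x,e,c]((R ⋈[c=e] S)))) ⋈[c=b] S) → 4
E2 row counts bottom-up:
  S → 4
  S → 4
  ρ[c/b](S) → 4
  R → 5
  S → 4
  (R ⋈[c=e] S) → 4
  π[x,e,c]((R ⋈[c=e] S)) → 4
  (ρ[c/b](S) − π[x,e,c]((R ⋈[c=e] S))) → 4
  π[c]((ρ[c/b](S) − π[x,e,c]((R ⋈[c=e] S)))) → 4
  (S ⋈[b=c] π[c]((ρ[c/b](S) − π[x,e,c]((R ⋈[c=e] S))))) → 4
  π[c,x,e,b]((S ⋈[b=c] π[c]((ρ[c/b](S) − π[x,e,c]((R ⋈[c=e] S)))))) → 4

E1 and E2 produce the same multiset:
c | x | e | b
1 | t | 8 | 1
3 | t | 6 | 3
5 | p | 1 | 5
9 | s | 5 | 9

yes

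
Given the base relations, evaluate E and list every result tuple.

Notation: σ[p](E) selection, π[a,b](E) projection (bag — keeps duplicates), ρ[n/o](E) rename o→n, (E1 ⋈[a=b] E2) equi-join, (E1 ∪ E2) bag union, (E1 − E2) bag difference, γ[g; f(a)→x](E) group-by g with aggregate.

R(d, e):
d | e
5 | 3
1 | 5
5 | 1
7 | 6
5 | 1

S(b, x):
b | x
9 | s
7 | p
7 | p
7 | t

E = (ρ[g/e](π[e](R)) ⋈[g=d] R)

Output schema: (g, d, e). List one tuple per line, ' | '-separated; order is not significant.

Subexpression sizes:
  R → 5
  π[e](R) → 5
  ρ[g/e](π[e](R)) → 5
  R → 5
  (ρ[g/e](π[e](R)) ⋈[g=d] R) → 5

== RESULT ==
g | d | e
1 | 1 | 5
1 | 1 | 5
5 | 5 | 1
5 | 5 | 1
5 | 5 | 3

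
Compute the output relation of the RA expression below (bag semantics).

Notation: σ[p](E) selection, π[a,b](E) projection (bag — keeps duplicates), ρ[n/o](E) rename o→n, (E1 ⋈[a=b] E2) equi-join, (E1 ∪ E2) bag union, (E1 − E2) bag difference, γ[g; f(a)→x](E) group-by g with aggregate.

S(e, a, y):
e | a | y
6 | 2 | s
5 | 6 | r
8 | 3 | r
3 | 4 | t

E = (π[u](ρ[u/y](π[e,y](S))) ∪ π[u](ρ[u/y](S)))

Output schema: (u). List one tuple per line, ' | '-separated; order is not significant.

Stepwise |·|:
  S → 4
  π[e,y](S) → 4
  ρ[u/y](π[e,y](S)) → 4
  π[u](ρ[u/y](π[e,y](S))) → 4
  S → 4
  ρ[u/y](S) → 4
  π[u](ρ[u/y](S)) → 4
  (π[u](ρ[u/y](π[e,y](S))) ∪ π[u](ρ[u/y](S))) → 8

== RESULT ==
u
r
r
r
r
s
s
t
t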